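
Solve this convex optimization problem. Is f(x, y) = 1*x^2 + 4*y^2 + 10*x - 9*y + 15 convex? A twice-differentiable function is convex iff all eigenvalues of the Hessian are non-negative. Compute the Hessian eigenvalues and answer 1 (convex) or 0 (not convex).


The Hessian of f(x,y) = 1*x^2 + 4*y^2 + 10*x - 9*y + 15 is:
H = [[2, 0], [0, 8]]
Trace = 2 + 8 = 10
Determinant = 2*8 - (0)^2 = 16
Discriminant = (10)^2 - 4*16 = 36.0
Eigenvalues: lambda_1 = 2.0, lambda_2 = 8.0
The function is convex.

1


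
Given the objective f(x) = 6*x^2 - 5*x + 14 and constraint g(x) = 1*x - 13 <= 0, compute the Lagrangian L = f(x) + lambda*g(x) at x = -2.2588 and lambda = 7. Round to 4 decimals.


Step 1: Evaluate f(x).
f(-2.2588) = 6*(-2.2588)^2 - 5*(-2.2588) + 14 = 55.9071
Step 2: Evaluate g(x).
g(-2.2588) = 1*-2.2588 - 13 = -15.2588
Step 3: Compute Lagrangian.
L = 55.9071 + 7*-15.2588 = -50.9045


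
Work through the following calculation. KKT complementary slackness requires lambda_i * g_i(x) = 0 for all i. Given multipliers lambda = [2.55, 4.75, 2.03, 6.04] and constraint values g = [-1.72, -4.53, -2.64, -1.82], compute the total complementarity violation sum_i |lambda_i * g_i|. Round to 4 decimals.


KKT complementary slackness check:
lambda_1 * g_1 = 2.55 * -1.72 = -4.386
lambda_2 * g_2 = 4.75 * -4.53 = -21.5175
lambda_3 * g_3 = 2.03 * -2.64 = -5.3592
lambda_4 * g_4 = 6.04 * -1.82 = -10.9928
Total violation = 4.386 + 21.5175 + 5.3592 + 10.9928 = 42.2555


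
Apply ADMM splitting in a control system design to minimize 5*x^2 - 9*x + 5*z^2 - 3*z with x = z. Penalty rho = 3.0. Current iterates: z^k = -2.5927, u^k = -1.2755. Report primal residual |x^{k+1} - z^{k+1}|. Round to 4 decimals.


ADMM iteration with rho = 3.0, z^k = -2.5927, u^k = -1.2755
Step 1: x-update.
Minimize 5*x^2 - 9*x + (3.0/2)*(x + 2.5927 - 1.2755)^2
FOC: (2*5 + 3.0)*x = 9 + 3.0*(-2.5927 + 1.2755)
x^{k+1} = 0.3883
Step 2: z-update.
Minimize 5*z^2 - 3*z + (3.0/2)*(0.3883 - z - 1.2755)^2
FOC: (2*5 + 3.0)*z = 3 + 3.0*(0.3883 - 1.2755)
z^{k+1} = 0.026
Step 3: u-update.
u^{k+1} = -1.2755 + 0.3883 - 0.026 = -0.9132
Step 4: Primal residual = |0.3883 - 0.026| = 0.3623


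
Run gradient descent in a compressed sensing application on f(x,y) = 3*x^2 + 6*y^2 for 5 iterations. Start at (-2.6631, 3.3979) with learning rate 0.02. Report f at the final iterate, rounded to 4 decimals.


Gradient descent on f(x,y) = 3*x^2 + 6*y^2.
Starting point: (-2.6631, 3.3979), alpha = 0.02
Step 1: grad_x = 2*3*-2.6631 = -15.9786, grad_y = 2*6*3.3979 = 40.7748
  x_1 = -2.6631 - 0.02*-15.9786 = -2.3435
  y_1 = 3.3979 - 0.02*40.7748 = 2.5824
Step 2: grad_x = 2*3*-2.3435 = -14.0612, grad_y = 2*6*2.5824 = 30.9888
  x_2 = -2.3435 - 0.02*-14.0612 = -2.0623
  y_2 = 2.5824 - 0.02*30.9888 = 1.9626
Step 3: grad_x = 2*3*-2.0623 = -12.3738, grad_y = 2*6*1.9626 = 23.5515
  x_3 = -2.0623 - 0.02*-12.3738 = -1.8148
  y_3 = 1.9626 - 0.02*23.5515 = 1.4916
Step 4: grad_x = 2*3*-1.8148 = -10.889, grad_y = 2*6*1.4916 = 17.8992
  x_4 = -1.8148 - 0.02*-10.889 = -1.597
  y_4 = 1.4916 - 0.02*17.8992 = 1.1336
Step 5: grad_x = 2*3*-1.597 = -9.5823, grad_y = 2*6*1.1336 = 13.6034
  x_5 = -1.597 - 0.02*-9.5823 = -1.4054
  y_5 = 1.1336 - 0.02*13.6034 = 0.8615
f(-1.4054, 0.8615) = 3*(-1.4054)^2 + 6*0.8615^2 = 10.379


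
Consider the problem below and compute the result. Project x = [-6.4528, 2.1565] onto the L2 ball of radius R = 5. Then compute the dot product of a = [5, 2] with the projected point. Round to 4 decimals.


Step 1: Compute ||x|| (intermediates to 6 decimals).
||x|| = sqrt((-6.4528)^2 + 2.1565^2) = 6.803611
Step 2: Project.
Since ||x|| > R, scale = R/||x|| = 5/6.803611 = 0.734904, proj(x) = scale * x
proj(x) = [-4.742189, 1.58482]
Step 3: Dot product.
a^T * proj(x) = 5*(-4.742189) + 2*1.58482 = -20.5413


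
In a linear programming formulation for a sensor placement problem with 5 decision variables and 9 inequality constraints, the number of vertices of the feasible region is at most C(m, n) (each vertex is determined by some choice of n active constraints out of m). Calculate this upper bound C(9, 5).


Each vertex corresponds to some choice of n active constraints out of m, so the number of vertices is at most C(m, n) = m! / (n!(m-n)!).
m = 9, n = 5
Numerator: 9 * 8 * 7 * 6 * 5
Denominator: 5! = 120
C(9, 5) = 126


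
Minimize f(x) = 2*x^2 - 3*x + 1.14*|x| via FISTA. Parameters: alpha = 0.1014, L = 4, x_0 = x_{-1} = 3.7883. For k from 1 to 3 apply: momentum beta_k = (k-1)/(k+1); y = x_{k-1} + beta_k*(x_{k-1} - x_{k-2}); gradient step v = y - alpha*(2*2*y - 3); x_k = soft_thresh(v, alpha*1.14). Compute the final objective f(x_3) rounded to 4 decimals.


FISTA on f(x) = 2*x^2 - 3*x + 1.14*|x|
L = 4, alpha = 0.1014
Iteration 1: beta = 0.0, y = 3.7883 + 0.0*(3.7883 - 3.7883) = 3.7883
  grad(y) = 12.1532, v = y - alpha*grad = 2.556
  prox(v) = soft_thresh(2.556, 0.1156) = 2.4404
Iteration 2: beta = 0.3333, y = 2.4404 + 0.3333*(2.4404 - 3.7883) = 1.9911
  grad(y) = 4.9642, v = y - alpha*grad = 1.4877
  prox(v) = soft_thresh(1.4877, 0.1156) = 1.3721
Iteration 3: beta = 0.5, y = 1.3721 + 0.5*(1.3721 - 2.4404) = 0.8379
  grad(y) = 0.3518, v = y - alpha*grad = 0.8023
  prox(v) = soft_thresh(0.8023, 0.1156) = 0.6867
f(x_3) = 2*0.6867^2 - 3*0.6867 + 1.14*|0.6867| = -0.3342


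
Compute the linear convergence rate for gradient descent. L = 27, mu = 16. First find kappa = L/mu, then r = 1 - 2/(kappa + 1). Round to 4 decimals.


Step 1: Compute the condition number.
kappa = L/mu = 27/16 = 1.6875
Step 2: Compute the convergence rate.
r = 1 - 2/(kappa + 1) = 1 - 2*mu/(L + mu) = (L - mu)/(L + mu) = 11/43 = 0.2558


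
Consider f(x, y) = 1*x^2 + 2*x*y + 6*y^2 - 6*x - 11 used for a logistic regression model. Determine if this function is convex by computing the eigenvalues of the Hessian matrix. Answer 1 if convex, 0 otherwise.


The Hessian of f(x,y) = 1*x^2 + 2*x*y + 6*y^2 - 6*x - 11 is:
H = [[2, 2], [2, 12]]
Trace = 2 + 12 = 14
Determinant = 2*12 - (2)^2 = 20
Discriminant = (14)^2 - 4*20 = 116.0
Eigenvalues: lambda_1 = 1.6148, lambda_2 = 12.3852
The function is convex.

1


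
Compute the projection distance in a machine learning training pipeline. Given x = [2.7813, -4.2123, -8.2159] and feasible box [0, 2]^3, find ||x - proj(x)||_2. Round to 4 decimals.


Project each component onto [0, 2].
clip(2.7813) = 2.0, clip(-4.2123) = 0.0, clip(-8.2159) = 0.0
Projection = [2.0, 0.0, 0.0]
Squared diffs: [0.6104, 17.7435, 67.501]
Distance = sqrt(85.8549) = 9.2658


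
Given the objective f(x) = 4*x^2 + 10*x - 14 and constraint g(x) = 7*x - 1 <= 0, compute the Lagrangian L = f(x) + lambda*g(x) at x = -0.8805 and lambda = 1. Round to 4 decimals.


Step 1: Evaluate f(x).
f(-0.8805) = 4*(-0.8805)^2 + 10*(-0.8805) - 14 = -19.7039
Step 2: Evaluate g(x).
g(-0.8805) = 7*-0.8805 - 1 = -7.1635
Step 3: Compute Lagrangian.
L = -19.7039 + 1*-7.1635 = -26.8674


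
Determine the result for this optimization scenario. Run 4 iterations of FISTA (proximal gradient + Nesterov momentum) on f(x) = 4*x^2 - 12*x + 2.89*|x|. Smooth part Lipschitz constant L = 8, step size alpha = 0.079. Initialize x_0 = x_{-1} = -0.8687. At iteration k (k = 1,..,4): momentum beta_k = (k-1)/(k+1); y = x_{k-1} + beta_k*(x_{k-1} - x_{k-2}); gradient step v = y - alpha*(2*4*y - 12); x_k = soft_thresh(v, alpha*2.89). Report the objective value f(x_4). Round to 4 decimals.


FISTA on f(x) = 4*x^2 - 12*x + 2.89*|x|
L = 8, alpha = 0.079
Iteration 1: beta = 0.0, y = -0.8687 + 0.0*(-0.8687 + 0.8687) = -0.8687
  grad(y) = -18.9496, v = y - alpha*grad = 0.6283
  prox(v) = soft_thresh(0.6283, 0.2283) = 0.4
Iteration 2: beta = 0.3333, y = 0.4 + 0.3333*(0.4 + 0.8687) = 0.8229
  grad(y) = -5.4167, v = y - alpha*grad = 1.2508
  prox(v) = soft_thresh(1.2508, 0.2283) = 1.0225
Iteration 3: beta = 0.5, y = 1.0225 + 0.5*(1.0225 - 0.4) = 1.3338
  grad(y) = -1.3298, v = y - alpha*grad = 1.4388
  prox(v) = soft_thresh(1.4388, 0.2283) = 1.2105
Iteration 4: beta = 0.6, y = 1.2105 + 0.6*(1.2105 - 1.0225) = 1.3233
  grad(y) = -1.4134, v = y - alpha*grad = 1.435
  prox(v) = soft_thresh(1.435, 0.2283) = 1.2067
f(x_4) = 4*1.2067^2 - 12*1.2067 + 2.89*|1.2067| = -5.1686


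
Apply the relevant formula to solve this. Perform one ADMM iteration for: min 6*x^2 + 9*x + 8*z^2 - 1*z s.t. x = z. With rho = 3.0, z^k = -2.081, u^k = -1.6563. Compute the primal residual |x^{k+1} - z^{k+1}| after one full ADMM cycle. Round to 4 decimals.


ADMM iteration with rho = 3.0, z^k = -2.081, u^k = -1.6563
Step 1: x-update.
Minimize 6*x^2 + 9*x + (3.0/2)*(x + 2.081 - 1.6563)^2
FOC: (2*6 + 3.0)*x = -9 + 3.0*(-2.081 + 1.6563)
x^{k+1} = -0.6849
Step 2: z-update.
Minimize 8*z^2 - 1*z + (3.0/2)*(-0.6849 - z - 1.6563)^2
FOC: (2*8 + 3.0)*z = 1 + 3.0*(-0.6849 - 1.6563)
z^{k+1} = -0.317
Step 3: u-update.
u^{k+1} = -1.6563 - 0.6849 + 0.317 = -2.0242
Step 4: Primal residual = |-0.6849 + 0.317| = 0.3679


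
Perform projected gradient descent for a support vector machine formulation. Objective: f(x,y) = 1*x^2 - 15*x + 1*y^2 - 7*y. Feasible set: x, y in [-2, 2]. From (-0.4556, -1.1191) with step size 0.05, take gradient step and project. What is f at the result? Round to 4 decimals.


Step 1: Compute gradient at (-0.4556, -1.1191).
grad_x = 2*1*-0.4556 - 15 = -15.9112
grad_y = 2*1*-1.1191 - 7 = -9.2382
Step 2: Gradient step.
x_raw = -0.4556 - 0.05*-15.9112 = 0.34
y_raw = -1.1191 - 0.05*-9.2382 = -0.6572
Step 3: Project onto [-2, 2].
x_proj = clip(0.34) = 0.34
y_proj = clip(-0.6572) = -0.6572
Step 4: Evaluate f.
f(0.34, -0.6572) = 0.0484


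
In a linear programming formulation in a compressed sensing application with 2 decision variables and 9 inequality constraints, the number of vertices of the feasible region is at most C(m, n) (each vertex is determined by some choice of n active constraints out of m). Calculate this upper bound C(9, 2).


Each vertex corresponds to some choice of n active constraints out of m, so the number of vertices is at most C(m, n) = m! / (n!(m-n)!).
m = 9, n = 2
Numerator: 9 * 8
Denominator: 2! = 2
C(9, 2) = 36


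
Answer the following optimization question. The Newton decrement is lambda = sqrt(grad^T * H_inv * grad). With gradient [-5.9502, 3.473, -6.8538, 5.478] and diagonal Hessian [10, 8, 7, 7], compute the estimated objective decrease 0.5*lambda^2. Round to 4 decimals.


Step 1: H is diagonal, so H^(-1) * g = [-0.595, 0.4341, -0.9791, 0.7826].
Step 2: g^T H^(-1) g = sum_i g_i^2 / H_ii
  = (-5.9502)^2/10 + (3.473)^2/8 + (-6.8538)^2/7 + (5.478)^2/7
  = 3.5405 + 1.5077 + 6.7107 + 4.2869 = 16.0458
Step 3: Objective decrease = 0.5 * g^T H^(-1) g = 8.0229


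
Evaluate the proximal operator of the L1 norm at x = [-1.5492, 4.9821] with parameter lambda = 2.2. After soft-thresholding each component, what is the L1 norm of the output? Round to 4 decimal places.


Soft-thresholding with lambda = 2.2:
prox(-1.5492) = sign(-1.5492)*max(|-1.5492| - 2.2, 0) = 0.0
prox(4.9821) = sign(4.9821)*max(|4.9821| - 2.2, 0) = 2.7821
prox(x) = [0.0, 2.7821]
||prox(x)||_1 = 0.0 + 2.7821 = 2.7821


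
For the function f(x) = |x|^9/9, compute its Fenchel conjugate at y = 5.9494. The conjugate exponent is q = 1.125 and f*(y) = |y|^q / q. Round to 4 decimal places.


The conjugate exponent q satisfies 1/p + 1/q = 1.
p = 9, so q = 9/(9 - 1) = 1.125
|y|^q = 5.9494^1.125 = 7.435
f*(5.9494) = 7.435 / 1.125 = 6.6089


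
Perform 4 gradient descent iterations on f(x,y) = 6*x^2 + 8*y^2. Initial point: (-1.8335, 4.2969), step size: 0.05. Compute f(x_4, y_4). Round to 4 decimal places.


Gradient descent on f(x,y) = 6*x^2 + 8*y^2.
Starting point: (-1.8335, 4.2969), alpha = 0.05
Step 1: grad_x = 2*6*-1.8335 = -22.002, grad_y = 2*8*4.2969 = 68.7504
  x_1 = -1.8335 - 0.05*-22.002 = -0.7334
  y_1 = 4.2969 - 0.05*68.7504 = 0.8594
Step 2: grad_x = 2*6*-0.7334 = -8.8008, grad_y = 2*8*0.8594 = 13.7501
  x_2 = -0.7334 - 0.05*-8.8008 = -0.2934
  y_2 = 0.8594 - 0.05*13.7501 = 0.1719
Step 3: grad_x = 2*6*-0.2934 = -3.5203, grad_y = 2*8*0.1719 = 2.75
  x_3 = -0.2934 - 0.05*-3.5203 = -0.1173
  y_3 = 0.1719 - 0.05*2.75 = 0.0344
Step 4: grad_x = 2*6*-0.1173 = -1.4081, grad_y = 2*8*0.0344 = 0.55
  x_4 = -0.1173 - 0.05*-1.4081 = -0.0469
  y_4 = 0.0344 - 0.05*0.55 = 0.0069
f(-0.0469, 0.0069) = 6*(-0.0469)^2 + 8*0.0069^2 = 0.0136


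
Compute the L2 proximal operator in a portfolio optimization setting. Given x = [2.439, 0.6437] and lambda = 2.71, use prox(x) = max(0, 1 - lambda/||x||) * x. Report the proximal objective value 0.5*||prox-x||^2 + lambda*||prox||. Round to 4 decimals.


Step 1: Compute ||x||.
||x|| = 2.5225
Step 2: Compute scaling factor.
scale = max(0, 1 - 2.71/2.5225) = 0.0
Step 3: prox(x) = [0.0, 0.0]
||prox(x)|| = 0.0
Step 4: Proximal objective.
0.5*||prox-x||^2 = 3.1815
lambda*||prox|| = 0.0
Total = 3.1815


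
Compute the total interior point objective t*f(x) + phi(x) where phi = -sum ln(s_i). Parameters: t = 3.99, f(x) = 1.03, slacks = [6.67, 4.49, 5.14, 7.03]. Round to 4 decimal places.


Step 1: Compute log-barrier.
ln values: [1.8976, 1.5019, 1.6371, 1.9502]
phi = -(1.8976 + 1.5019 + 1.6371 + 1.9502) = -6.9867
Step 2: Compute augmented objective.
t*f(x) = 3.99*1.03 = 4.1097
Total = 4.1097 - 6.9867 = -2.877


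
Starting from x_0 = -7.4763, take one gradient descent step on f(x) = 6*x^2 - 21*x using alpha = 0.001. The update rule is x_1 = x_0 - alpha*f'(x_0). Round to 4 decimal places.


We compute the gradient at x_0 and apply the update.
f'(x) = 12*x - 21
f'(-7.4763) = 12*-7.4763 - 21 = -110.7156
x_1 = -7.4763 - 0.001*-110.7156 = -7.3656


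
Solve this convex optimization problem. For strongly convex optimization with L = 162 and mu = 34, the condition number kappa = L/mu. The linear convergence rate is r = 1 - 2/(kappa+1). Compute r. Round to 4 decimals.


Step 1: Compute the condition number.
kappa = L/mu = 162/34 = 4.7647
Step 2: Compute the convergence rate.
r = 1 - 2/(kappa + 1) = 1 - 2*mu/(L + mu) = (L - mu)/(L + mu) = 128/196 = 0.6531


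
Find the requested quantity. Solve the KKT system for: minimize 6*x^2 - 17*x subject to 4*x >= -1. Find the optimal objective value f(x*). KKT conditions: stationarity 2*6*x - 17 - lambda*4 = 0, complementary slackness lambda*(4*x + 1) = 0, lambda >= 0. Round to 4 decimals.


Step 1: Try lambda = 0 (constraint inactive).
Stationarity: 2*6*x - 17 = 0
x* = 17/(2*6) = 17/12 = 1.4167 (rounded; the exact value 17/12 is used below)
Check constraint: 4*1.4167 = 5.6668 >= -1 -- satisfied.
Step 2: Compute optimal value.
f(x*) = 6*(17/12)^2 - 17*(17/12) = -12.0417


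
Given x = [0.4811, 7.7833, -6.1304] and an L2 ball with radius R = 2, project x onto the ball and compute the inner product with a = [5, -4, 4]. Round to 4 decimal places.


Step 1: Compute ||x|| (intermediates to 6 decimals).
||x|| = sqrt(0.4811^2 + 7.7833^2 + (-6.1304)^2) = 9.919326
Step 2: Project.
Since ||x|| > R, scale = R/||x|| = 2/9.919326 = 0.201627, proj(x) = scale * x
proj(x) = [0.097003, 1.569323, -1.236054]
Step 3: Dot product.
a^T * proj(x) = 5*0.097003 - 4*1.569323 + 4*(-1.236054) = -10.7365


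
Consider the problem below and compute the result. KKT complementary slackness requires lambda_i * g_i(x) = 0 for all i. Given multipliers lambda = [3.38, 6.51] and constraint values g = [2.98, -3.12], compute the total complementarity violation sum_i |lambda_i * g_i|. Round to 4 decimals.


KKT complementary slackness check:
lambda_1 * g_1 = 3.38 * 2.98 = 10.0724
lambda_2 * g_2 = 6.51 * -3.12 = -20.3112
Total violation = 10.0724 + 20.3112 = 30.3836


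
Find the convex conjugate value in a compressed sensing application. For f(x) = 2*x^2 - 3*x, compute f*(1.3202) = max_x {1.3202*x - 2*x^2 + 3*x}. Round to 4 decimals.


f*(y) = sup_x {y*x - a*x^2 - b*x} = sup_x {(y-b)*x - a*x^2}
FOC: (y - b) - 2a*x = 0 => x* = (y - b)/(2a)
x* = (1.3202 + 3)/(2*2) = 1.0801
f*(1.3202) = (y-b)^2/(4a) = (1.3202 + 3)^2/(4*2)
= 18.6641/8 = 2.333


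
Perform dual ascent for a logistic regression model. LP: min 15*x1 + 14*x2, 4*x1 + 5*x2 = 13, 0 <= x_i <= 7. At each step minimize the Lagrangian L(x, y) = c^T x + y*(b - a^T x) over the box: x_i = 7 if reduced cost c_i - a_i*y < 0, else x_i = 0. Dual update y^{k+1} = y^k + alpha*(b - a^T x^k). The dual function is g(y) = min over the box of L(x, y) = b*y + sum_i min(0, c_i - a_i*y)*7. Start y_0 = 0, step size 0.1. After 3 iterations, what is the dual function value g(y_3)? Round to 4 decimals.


Dual ascent for LP: min 15*x1 + 14*x2, 4*x1 + 5*x2 = 13, 0 <= x_i <= 7
Step 1: y^k = 0.0, reduced costs: (15.0, 14.0)
  x^k = (0.0, 0.0), subgradient = b - a^T x = 13.0
  y^{k+1} = 0.0 + 0.1*13.0 = 1.3
Step 2: y^k = 1.3, reduced costs: (9.8, 7.5)
  x^k = (0.0, 0.0), subgradient = b - a^T x = 13.0
  y^{k+1} = 1.3 + 0.1*13.0 = 2.6
Step 3: y^k = 2.6, reduced costs: (4.6, 1.0)
  x^k = (0.0, 0.0), subgradient = b - a^T x = 13.0
  y^{k+1} = 2.6 + 0.1*13.0 = 3.9
Dual objective at y_3 = 3.9: reduced costs (-0.6, -5.5), box minimizer x = (7.0, 7.0)
g(y_3) = b*y + (c1 - a1*y)*x1 + (c2 - a2*y)*x2 = 13*3.9 + (-0.6)*7.0 + (-5.5)*7.0 = 50.7 - 4.2 - 38.5 = 8.0


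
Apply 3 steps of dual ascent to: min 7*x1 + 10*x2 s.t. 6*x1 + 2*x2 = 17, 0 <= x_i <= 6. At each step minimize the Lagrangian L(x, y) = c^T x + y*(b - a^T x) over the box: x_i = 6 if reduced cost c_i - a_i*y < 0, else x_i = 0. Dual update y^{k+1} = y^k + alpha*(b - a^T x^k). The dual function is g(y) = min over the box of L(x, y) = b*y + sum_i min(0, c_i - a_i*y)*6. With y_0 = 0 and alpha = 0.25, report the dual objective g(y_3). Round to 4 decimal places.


Dual ascent for LP: min 7*x1 + 10*x2, 6*x1 + 2*x2 = 17, 0 <= x_i <= 6
Step 1: y^k = 0.0, reduced costs: (7.0, 10.0)
  x^k = (0.0, 0.0), subgradient = b - a^T x = 17.0
  y^{k+1} = 0.0 + 0.25*17.0 = 4.25
Step 2: y^k = 4.25, reduced costs: (-18.5, 1.5)
  x^k = (6.0, 0.0), subgradient = b - a^T x = -19.0
  y^{k+1} = 4.25 + 0.25*-19.0 = -0.5
Step 3: y^k = -0.5, reduced costs: (10.0, 11.0)
  x^k = (0.0, 0.0), subgradient = b - a^T x = 17.0
  y^{k+1} = -0.5 + 0.25*17.0 = 3.75
Dual objective at y_3 = 3.75: reduced costs (-15.5, 2.5), box minimizer x = (6.0, 0.0)
g(y_3) = b*y + (c1 - a1*y)*x1 + (c2 - a2*y)*x2 = 17*3.75 + (-15.5)*6.0 + 2.5*0.0 = 63.75 - 93.0 + 0.0 = -29.25


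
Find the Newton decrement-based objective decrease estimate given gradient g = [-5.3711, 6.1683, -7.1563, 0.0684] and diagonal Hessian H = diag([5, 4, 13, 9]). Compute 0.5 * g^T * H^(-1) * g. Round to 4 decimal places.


Step 1: H is diagonal, so H^(-1) * g = [-1.0742, 1.5421, -0.5505, 0.0076].
Step 2: g^T H^(-1) g = sum_i g_i^2 / H_ii
  = (-5.3711)^2/5 + (6.1683)^2/4 + (-7.1563)^2/13 + (0.0684)^2/9
  = 5.7697 + 9.512 + 3.9394 + 0.0005 = 19.2217
Step 3: Objective decrease = 0.5 * g^T H^(-1) g = 9.6108


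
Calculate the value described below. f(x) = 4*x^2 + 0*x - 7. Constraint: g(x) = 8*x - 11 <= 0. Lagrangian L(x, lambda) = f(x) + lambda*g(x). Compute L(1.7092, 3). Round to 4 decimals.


Step 1: Evaluate f(x).
f(1.7092) = 4*1.7092^2 + 0*1.7092 - 7 = 4.6855
Step 2: Evaluate g(x).
g(1.7092) = 8*1.7092 - 11 = 2.6736
Step 3: Compute Lagrangian.
L = 4.6855 + 3*2.6736 = 12.7063


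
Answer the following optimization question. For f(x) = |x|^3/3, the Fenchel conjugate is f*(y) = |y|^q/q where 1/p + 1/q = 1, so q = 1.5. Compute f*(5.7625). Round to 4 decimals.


The conjugate exponent q satisfies 1/p + 1/q = 1.
p = 3, so q = 3/(3 - 1) = 1.5
|y|^q = 5.7625^1.5 = 13.833
f*(5.7625) = 13.833 / 1.5 = 9.222


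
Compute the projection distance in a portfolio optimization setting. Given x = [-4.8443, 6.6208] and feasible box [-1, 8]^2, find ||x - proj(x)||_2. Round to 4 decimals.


Project each component onto [-1, 8].
clip(-4.8443) = -1.0, clip(6.6208) = 6.6208
Projection = [-1.0, 6.6208]
Squared diffs: [14.7786, 0.0]
Distance = sqrt(14.7786) = 3.8443


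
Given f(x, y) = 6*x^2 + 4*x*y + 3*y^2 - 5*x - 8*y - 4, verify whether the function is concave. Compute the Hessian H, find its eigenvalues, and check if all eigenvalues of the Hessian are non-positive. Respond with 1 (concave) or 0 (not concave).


The Hessian of f(x,y) = 6*x^2 + 4*x*y + 3*y^2 - 5*x - 8*y - 4 is:
H = [[12, 4], [4, 6]]
Trace = 12 + 6 = 18
Determinant = 12*6 - (4)^2 = 56
Discriminant = (18)^2 - 4*56 = 100.0
Eigenvalues: lambda_1 = 4.0, lambda_2 = 14.0
The function is not concave.

0


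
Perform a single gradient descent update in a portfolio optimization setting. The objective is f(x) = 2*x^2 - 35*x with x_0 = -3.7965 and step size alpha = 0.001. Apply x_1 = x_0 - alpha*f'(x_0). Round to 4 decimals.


We compute the gradient at x_0 and apply the update.
f'(x) = 4*x - 35
f'(-3.7965) = 4*-3.7965 - 35 = -50.186
x_1 = -3.7965 - 0.001*-50.186 = -3.7463


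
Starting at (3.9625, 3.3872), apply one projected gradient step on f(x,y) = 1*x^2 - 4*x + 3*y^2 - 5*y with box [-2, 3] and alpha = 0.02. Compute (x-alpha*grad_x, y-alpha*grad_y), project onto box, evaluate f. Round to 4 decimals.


Step 1: Compute gradient at (3.9625, 3.3872).
grad_x = 2*1*3.9625 - 4 = 3.925
grad_y = 2*3*3.3872 - 5 = 15.3232
Step 2: Gradient step.
x_raw = 3.9625 - 0.02*3.925 = 3.884
y_raw = 3.3872 - 0.02*15.3232 = 3.0807
Step 3: Project onto [-2, 3].
x_proj = clip(3.884) = 3.0
y_proj = clip(3.0807) = 3.0
Step 4: Evaluate f.
f(3.0, 3.0) = 9.0


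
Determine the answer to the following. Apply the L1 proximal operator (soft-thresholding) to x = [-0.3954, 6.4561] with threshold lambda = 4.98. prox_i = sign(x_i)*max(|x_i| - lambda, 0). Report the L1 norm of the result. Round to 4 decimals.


Soft-thresholding with lambda = 4.98:
prox(-0.3954) = sign(-0.3954)*max(|-0.3954| - 4.98, 0) = 0.0
prox(6.4561) = sign(6.4561)*max(|6.4561| - 4.98, 0) = 1.4761
prox(x) = [0.0, 1.4761]
||prox(x)||_1 = 0.0 + 1.4761 = 1.4761


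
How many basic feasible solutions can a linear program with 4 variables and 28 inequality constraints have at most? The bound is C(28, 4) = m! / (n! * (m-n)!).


Each vertex corresponds to some choice of n active constraints out of m, so the number of vertices is at most C(m, n) = m! / (n!(m-n)!).
m = 28, n = 4
Numerator: 28 * 27 * 26 * 25
Denominator: 4! = 24
C(28, 4) = 20475


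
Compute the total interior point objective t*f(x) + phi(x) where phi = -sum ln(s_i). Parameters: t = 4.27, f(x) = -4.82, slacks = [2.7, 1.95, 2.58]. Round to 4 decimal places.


Step 1: Compute log-barrier.
ln values: [0.9933, 0.6678, 0.9478]
phi = -(0.9933 + 0.6678 + 0.9478) = -2.6089
Step 2: Compute augmented objective.
t*f(x) = 4.27*-4.82 = -20.5814
Total = -20.5814 - 2.6089 = -23.1903


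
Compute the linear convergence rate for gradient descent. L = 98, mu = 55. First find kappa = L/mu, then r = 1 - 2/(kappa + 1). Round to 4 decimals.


Step 1: Compute the condition number.
kappa = L/mu = 98/55 = 1.7818
Step 2: Compute the convergence rate.
r = 1 - 2/(kappa + 1) = 1 - 2*mu/(L + mu) = (L - mu)/(L + mu) = 43/153 = 0.281


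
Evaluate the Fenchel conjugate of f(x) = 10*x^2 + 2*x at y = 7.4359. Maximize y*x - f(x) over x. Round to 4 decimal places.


f*(y) = sup_x {y*x - a*x^2 - b*x} = sup_x {(y-b)*x - a*x^2}
FOC: (y - b) - 2a*x = 0 => x* = (y - b)/(2a)
x* = (7.4359 - 2)/(2*10) = 0.2718
f*(7.4359) = (y-b)^2/(4a) = (7.4359 - 2)^2/(4*10)
= 29.549/40 = 0.7387


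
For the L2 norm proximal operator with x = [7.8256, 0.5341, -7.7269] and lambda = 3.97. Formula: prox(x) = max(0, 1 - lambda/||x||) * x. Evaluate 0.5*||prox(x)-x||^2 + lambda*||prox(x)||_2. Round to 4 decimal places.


Step 1: Compute ||x||.
||x|| = 11.0105
Step 2: Compute scaling factor.
scale = max(0, 1 - 3.97/11.0105) = 0.6394
Step 3: prox(x) = [5.004, 0.3415, -4.9408]
||prox(x)|| = 7.0405
Step 4: Proximal objective.
0.5*||prox-x||^2 = 7.8805
lambda*||prox|| = 27.9508
Total = 35.8311


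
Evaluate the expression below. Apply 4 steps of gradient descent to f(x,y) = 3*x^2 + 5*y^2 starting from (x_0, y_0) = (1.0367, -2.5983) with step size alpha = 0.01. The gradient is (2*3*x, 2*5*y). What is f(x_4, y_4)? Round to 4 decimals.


Gradient descent on f(x,y) = 3*x^2 + 5*y^2.
Starting point: (1.0367, -2.5983), alpha = 0.01
Step 1: grad_x = 2*3*1.0367 = 6.2202, grad_y = 2*5*-2.5983 = -25.983
  x_1 = 1.0367 - 0.01*6.2202 = 0.9745
  y_1 = -2.5983 - 0.01*-25.983 = -2.3385
Step 2: grad_x = 2*3*0.9745 = 5.847, grad_y = 2*5*-2.3385 = -23.3847
  x_2 = 0.9745 - 0.01*5.847 = 0.916
  y_2 = -2.3385 - 0.01*-23.3847 = -2.1046
Step 3: grad_x = 2*3*0.916 = 5.4962, grad_y = 2*5*-2.1046 = -21.0462
  x_3 = 0.916 - 0.01*5.4962 = 0.8611
  y_3 = -2.1046 - 0.01*-21.0462 = -1.8942
Step 4: grad_x = 2*3*0.8611 = 5.1664, grad_y = 2*5*-1.8942 = -18.9416
  x_4 = 0.8611 - 0.01*5.1664 = 0.8094
  y_4 = -1.8942 - 0.01*-18.9416 = -1.7047
f(0.8094, -1.7047) = 3*0.8094^2 + 5*(-1.7047)^2 = 16.4962


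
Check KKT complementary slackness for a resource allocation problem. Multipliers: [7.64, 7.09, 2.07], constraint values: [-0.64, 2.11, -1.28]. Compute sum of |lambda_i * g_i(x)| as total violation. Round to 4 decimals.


KKT complementary slackness check:
lambda_1 * g_1 = 7.64 * -0.64 = -4.8896
lambda_2 * g_2 = 7.09 * 2.11 = 14.9599
lambda_3 * g_3 = 2.07 * -1.28 = -2.6496
Total violation = 4.8896 + 14.9599 + 2.6496 = 22.4991


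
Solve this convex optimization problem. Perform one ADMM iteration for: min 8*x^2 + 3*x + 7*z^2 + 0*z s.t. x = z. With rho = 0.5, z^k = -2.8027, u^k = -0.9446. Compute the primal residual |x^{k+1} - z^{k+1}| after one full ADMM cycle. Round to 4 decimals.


ADMM iteration with rho = 0.5, z^k = -2.8027, u^k = -0.9446
Step 1: x-update.
Minimize 8*x^2 + 3*x + (0.5/2)*(x + 2.8027 - 0.9446)^2
FOC: (2*8 + 0.5)*x = -3 + 0.5*(-2.8027 + 0.9446)
x^{k+1} = -0.2381
Step 2: z-update.
Minimize 7*z^2 + 0*z + (0.5/2)*(-0.2381 - z - 0.9446)^2
FOC: (2*7 + 0.5)*z = 0 + 0.5*(-0.2381 - 0.9446)
z^{k+1} = -0.0408
Step 3: u-update.
u^{k+1} = -0.9446 - 0.2381 + 0.0408 = -1.1419
Step 4: Primal residual = |-0.2381 + 0.0408| = 0.1973


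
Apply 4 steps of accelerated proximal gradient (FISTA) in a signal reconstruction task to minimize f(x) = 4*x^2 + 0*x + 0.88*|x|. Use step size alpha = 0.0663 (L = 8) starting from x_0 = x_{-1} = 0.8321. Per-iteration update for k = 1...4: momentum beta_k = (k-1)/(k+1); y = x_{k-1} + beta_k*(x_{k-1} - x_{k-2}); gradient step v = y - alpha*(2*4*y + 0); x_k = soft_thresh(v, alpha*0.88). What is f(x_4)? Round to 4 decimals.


FISTA on f(x) = 4*x^2 + 0*x + 0.88*|x|
L = 8, alpha = 0.0663
Iteration 1: beta = 0.0, y = 0.8321 + 0.0*(0.8321 - 0.8321) = 0.8321
  grad(y) = 6.6568, v = y - alpha*grad = 0.3908
  prox(v) = soft_thresh(0.3908, 0.0583) = 0.3324
Iteration 2: beta = 0.3333, y = 0.3324 + 0.3333*(0.3324 - 0.8321) = 0.1658
  grad(y) = 1.3268, v = y - alpha*grad = 0.0779
  prox(v) = soft_thresh(0.0779, 0.0583) = 0.0195
Iteration 3: beta = 0.5, y = 0.0195 + 0.5*(0.0195 - 0.3324) = -0.1369
  grad(y) = -1.0952, v = y - alpha*grad = -0.0643
  prox(v) = soft_thresh(-0.0643, 0.0583) = -0.0059
Iteration 4: beta = 0.6, y = -0.0059 + 0.6*(-0.0059 - 0.0195) = -0.0212
  grad(y) = -0.1699, v = y - alpha*grad = -0.01
  prox(v) = soft_thresh(-0.01, 0.0583) = 0.0
f(x_4) = 4*0.0^2 + 0*0.0 + 0.88*|0.0| = 0.0


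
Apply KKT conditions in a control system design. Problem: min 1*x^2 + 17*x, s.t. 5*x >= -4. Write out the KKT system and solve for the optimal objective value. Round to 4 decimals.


Step 1: Try lambda = 0 (constraint inactive).
x_unc = -17/(2*1) = -8.5
Check: 5*-8.5 = -42.5 < -4 -- violated!
Step 2: Constraint must be active: 5*x = -4
x* = -4/5 = -0.8
lambda = (2*1*(-0.8) + 17)/5 = 3.08
Step 3: Compute optimal value.
f(x*) = 1*(-0.8)^2 + 17*(-0.8) = -12.96


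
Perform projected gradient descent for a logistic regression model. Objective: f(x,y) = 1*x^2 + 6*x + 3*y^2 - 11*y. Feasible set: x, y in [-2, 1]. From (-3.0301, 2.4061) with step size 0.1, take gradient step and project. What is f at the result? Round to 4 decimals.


Step 1: Compute gradient at (-3.0301, 2.4061).
grad_x = 2*1*-3.0301 + 6 = -0.0602
grad_y = 2*3*2.4061 - 11 = 3.4366
Step 2: Gradient step.
x_raw = -3.0301 - 0.1*-0.0602 = -3.0241
y_raw = 2.4061 - 0.1*3.4366 = 2.0624
Step 3: Project onto [-2, 1].
x_proj = clip(-3.0241) = -2.0
y_proj = clip(2.0624) = 1.0
Step 4: Evaluate f.
f(-2.0, 1.0) = -16.0


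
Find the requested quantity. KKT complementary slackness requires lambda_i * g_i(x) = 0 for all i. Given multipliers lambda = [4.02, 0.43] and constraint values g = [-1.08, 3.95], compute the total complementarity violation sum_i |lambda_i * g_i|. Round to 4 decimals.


KKT complementary slackness check:
lambda_1 * g_1 = 4.02 * -1.08 = -4.3416
lambda_2 * g_2 = 0.43 * 3.95 = 1.6985
Total violation = 4.3416 + 1.6985 = 6.0401


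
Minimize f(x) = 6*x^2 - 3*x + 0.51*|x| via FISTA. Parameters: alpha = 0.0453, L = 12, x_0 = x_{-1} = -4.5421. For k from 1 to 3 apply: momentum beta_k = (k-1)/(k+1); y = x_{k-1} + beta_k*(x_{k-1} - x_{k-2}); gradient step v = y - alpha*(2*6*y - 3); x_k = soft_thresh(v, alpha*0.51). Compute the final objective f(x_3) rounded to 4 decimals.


FISTA on f(x) = 6*x^2 - 3*x + 0.51*|x|
L = 12, alpha = 0.0453
Iteration 1: beta = 0.0, y = -4.5421 + 0.0*(-4.5421 + 4.5421) = -4.5421
  grad(y) = -57.5052, v = y - alpha*grad = -1.9371
  prox(v) = soft_thresh(-1.9371, 0.0231) = -1.914
Iteration 2: beta = 0.3333, y = -1.914 + 0.3333*(-1.914 + 4.5421) = -1.038
  grad(y) = -15.4558, v = y - alpha*grad = -0.3378
  prox(v) = soft_thresh(-0.3378, 0.0231) = -0.3147
Iteration 3: beta = 0.5, y = -0.3147 + 0.5*(-0.3147 + 1.914) = 0.4849
  grad(y) = 2.8189, v = y - alpha*grad = 0.3572
  prox(v) = soft_thresh(0.3572, 0.0231) = 0.3341
f(x_3) = 6*0.3341^2 - 3*0.3341 + 0.51*|0.3341| = -0.1622


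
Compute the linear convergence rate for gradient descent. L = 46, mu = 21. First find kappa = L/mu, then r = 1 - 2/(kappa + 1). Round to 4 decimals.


Step 1: Compute the condition number.
kappa = L/mu = 46/21 = 2.1905
Step 2: Compute the convergence rate.
r = 1 - 2/(kappa + 1) = 1 - 2*mu/(L + mu) = (L - mu)/(L + mu) = 25/67 = 0.3731


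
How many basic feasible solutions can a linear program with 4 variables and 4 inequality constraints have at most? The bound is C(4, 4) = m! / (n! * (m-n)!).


Each vertex corresponds to some choice of n active constraints out of m, so the number of vertices is at most C(m, n) = m! / (n!(m-n)!).
m = 4, n = 4
Numerator: 4 * 3 * 2 * 1
Denominator: 4! = 24
C(4, 4) = 1


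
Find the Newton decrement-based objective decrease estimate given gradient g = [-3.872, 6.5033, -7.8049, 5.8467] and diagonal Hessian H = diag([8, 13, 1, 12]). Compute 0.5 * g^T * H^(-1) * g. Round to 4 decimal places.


Step 1: H is diagonal, so H^(-1) * g = [-0.484, 0.5003, -7.8049, 0.4872].
Step 2: g^T H^(-1) g = sum_i g_i^2 / H_ii
  = (-3.872)^2/8 + (6.5033)^2/13 + (-7.8049)^2/1 + (5.8467)^2/12
  = 1.874 + 3.2533 + 60.9165 + 2.8487 = 68.8925
Step 3: Objective decrease = 0.5 * g^T H^(-1) g = 34.4462


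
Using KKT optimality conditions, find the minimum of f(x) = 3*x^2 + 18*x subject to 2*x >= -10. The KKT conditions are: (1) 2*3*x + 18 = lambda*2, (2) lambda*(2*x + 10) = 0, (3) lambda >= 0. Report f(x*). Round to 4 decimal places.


Step 1: Try lambda = 0 (constraint inactive).
Stationarity: 2*3*x + 18 = 0
x* = -18/(2*3) = -3.0
Check constraint: 2*-3.0 = -6.0 >= -10 -- satisfied.
Step 2: Compute optimal value.
f(x*) = 3*(-3.0)^2 + 18*(-3.0) = -27.0


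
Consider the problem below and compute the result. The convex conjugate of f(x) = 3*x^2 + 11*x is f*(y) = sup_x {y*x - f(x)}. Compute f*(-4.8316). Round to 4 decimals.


f*(y) = sup_x {y*x - a*x^2 - b*x} = sup_x {(y-b)*x - a*x^2}
FOC: (y - b) - 2a*x = 0 => x* = (y - b)/(2a)
x* = (-4.8316 - 11)/(2*3) = -2.6386
f*(-4.8316) = (y-b)^2/(4a) = (-4.8316 - 11)^2/(4*3)
= 250.6396/12 = 20.8866


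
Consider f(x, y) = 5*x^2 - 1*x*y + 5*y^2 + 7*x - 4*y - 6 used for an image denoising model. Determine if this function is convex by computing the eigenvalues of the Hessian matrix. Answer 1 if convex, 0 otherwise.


The Hessian of f(x,y) = 5*x^2 - 1*x*y + 5*y^2 + 7*x - 4*y - 6 is:
H = [[10, -1], [-1, 10]]
Trace = 10 + 10 = 20
Determinant = 10*10 - (-1)^2 = 99
Discriminant = (20)^2 - 4*99 = 4.0
Eigenvalues: lambda_1 = 9.0, lambda_2 = 11.0
The function is convex.

1


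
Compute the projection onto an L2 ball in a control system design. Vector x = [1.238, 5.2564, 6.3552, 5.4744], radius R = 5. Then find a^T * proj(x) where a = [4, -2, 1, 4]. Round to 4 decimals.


Step 1: Compute ||x|| (intermediates to 6 decimals).
||x|| = sqrt(1.238^2 + 5.2564^2 + 6.3552^2 + 5.4744^2) = 9.975971
Step 2: Project.
Since ||x|| > R, scale = R/||x|| = 5/9.975971 = 0.501204, proj(x) = scale * x
proj(x) = [0.620491, 2.634529, 3.185252, 2.743791]
Step 3: Dot product.
a^T * proj(x) = 4*0.620491 - 2*2.634529 + 1*3.185252 + 4*2.743791 = 11.3733


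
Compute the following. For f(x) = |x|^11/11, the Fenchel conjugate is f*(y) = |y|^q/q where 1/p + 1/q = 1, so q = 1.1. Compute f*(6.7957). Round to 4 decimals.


The conjugate exponent q satisfies 1/p + 1/q = 1.
p = 11, so q = 11/(11 - 1) = 1.1
|y|^q = 6.7957^1.1 = 8.2311
f*(6.7957) = 8.2311 / 1.1 = 7.4828


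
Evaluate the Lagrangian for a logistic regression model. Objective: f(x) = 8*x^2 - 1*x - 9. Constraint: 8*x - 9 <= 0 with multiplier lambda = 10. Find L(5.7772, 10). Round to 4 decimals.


Step 1: Evaluate f(x).
f(5.7772) = 8*5.7772^2 - 1*5.7772 - 9 = 252.2311
Step 2: Evaluate g(x).
g(5.7772) = 8*5.7772 - 9 = 37.2176
Step 3: Compute Lagrangian.
L = 252.2311 + 10*37.2176 = 624.4071


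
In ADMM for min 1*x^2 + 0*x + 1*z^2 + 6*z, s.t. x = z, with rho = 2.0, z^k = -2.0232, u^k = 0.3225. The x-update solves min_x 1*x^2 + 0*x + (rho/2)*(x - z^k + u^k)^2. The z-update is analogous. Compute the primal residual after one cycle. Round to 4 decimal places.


ADMM iteration with rho = 2.0, z^k = -2.0232, u^k = 0.3225
Step 1: x-update.
Minimize 1*x^2 + 0*x + (2.0/2)*(x + 2.0232 + 0.3225)^2
FOC: (2*1 + 2.0)*x = 0 + 2.0*(-2.0232 - 0.3225)
x^{k+1} = -1.1729
Step 2: z-update.
Minimize 1*z^2 + 6*z + (2.0/2)*(-1.1729 - z + 0.3225)^2
FOC: (2*1 + 2.0)*z = -6 + 2.0*(-1.1729 + 0.3225)
z^{k+1} = -1.9252
Step 3: u-update.
u^{k+1} = 0.3225 - 1.1729 + 1.9252 = 1.0748
Step 4: Primal residual = |-1.1729 + 1.9252| = 0.7523


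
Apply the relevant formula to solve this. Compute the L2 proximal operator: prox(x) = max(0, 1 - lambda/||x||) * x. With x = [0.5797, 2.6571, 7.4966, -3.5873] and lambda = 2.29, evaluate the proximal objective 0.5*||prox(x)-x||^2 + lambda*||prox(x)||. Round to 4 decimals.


Step 1: Compute ||x||.
||x|| = 8.7444
Step 2: Compute scaling factor.
scale = max(0, 1 - 2.29/8.7444) = 0.7381
Step 3: prox(x) = [0.4279, 1.9613, 5.5334, -2.6478]
||prox(x)|| = 6.4544
Step 4: Proximal objective.
0.5*||prox-x||^2 = 2.6221
lambda*||prox|| = 14.7806
Total = 17.4026


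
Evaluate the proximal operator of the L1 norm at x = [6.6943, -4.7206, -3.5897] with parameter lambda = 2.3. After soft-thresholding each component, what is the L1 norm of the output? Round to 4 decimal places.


Soft-thresholding with lambda = 2.3:
prox(6.6943) = sign(6.6943)*max(|6.6943| - 2.3, 0) = 4.3943
prox(-4.7206) = sign(-4.7206)*max(|-4.7206| - 2.3, 0) = -2.4206
prox(-3.5897) = sign(-3.5897)*max(|-3.5897| - 2.3, 0) = -1.2897
prox(x) = [4.3943, -2.4206, -1.2897]
||prox(x)||_1 = 4.3943 + 2.4206 + 1.2897 = 8.1046


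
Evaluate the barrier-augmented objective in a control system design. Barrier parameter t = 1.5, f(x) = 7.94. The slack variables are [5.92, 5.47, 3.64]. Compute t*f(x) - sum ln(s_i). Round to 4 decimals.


Step 1: Compute log-barrier.
ln values: [1.7783, 1.6993, 1.292]
phi = -(1.7783 + 1.6993 + 1.292) = -4.7696
Step 2: Compute augmented objective.
t*f(x) = 1.5*7.94 = 11.91
Total = 11.91 - 4.7696 = 7.1404


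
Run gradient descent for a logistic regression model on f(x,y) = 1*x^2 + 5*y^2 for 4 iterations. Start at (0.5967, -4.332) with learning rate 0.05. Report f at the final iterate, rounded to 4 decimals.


Gradient descent on f(x,y) = 1*x^2 + 5*y^2.
Starting point: (0.5967, -4.332), alpha = 0.05
Step 1: grad_x = 2*1*0.5967 = 1.1934, grad_y = 2*5*-4.332 = -43.32
  x_1 = 0.5967 - 0.05*1.1934 = 0.537
  y_1 = -4.332 - 0.05*-43.32 = -2.166
Step 2: grad_x = 2*1*0.537 = 1.0741, grad_y = 2*5*-2.166 = -21.66
  x_2 = 0.537 - 0.05*1.0741 = 0.4833
  y_2 = -2.166 - 0.05*-21.66 = -1.083
Step 3: grad_x = 2*1*0.4833 = 0.9667, grad_y = 2*5*-1.083 = -10.83
  x_3 = 0.4833 - 0.05*0.9667 = 0.435
  y_3 = -1.083 - 0.05*-10.83 = -0.5415
Step 4: grad_x = 2*1*0.435 = 0.87, grad_y = 2*5*-0.5415 = -5.415
  x_4 = 0.435 - 0.05*0.87 = 0.3915
  y_4 = -0.5415 - 0.05*-5.415 = -0.2708
f(0.3915, -0.2708) = 1*0.3915^2 + 5*(-0.2708)^2 = 0.5198


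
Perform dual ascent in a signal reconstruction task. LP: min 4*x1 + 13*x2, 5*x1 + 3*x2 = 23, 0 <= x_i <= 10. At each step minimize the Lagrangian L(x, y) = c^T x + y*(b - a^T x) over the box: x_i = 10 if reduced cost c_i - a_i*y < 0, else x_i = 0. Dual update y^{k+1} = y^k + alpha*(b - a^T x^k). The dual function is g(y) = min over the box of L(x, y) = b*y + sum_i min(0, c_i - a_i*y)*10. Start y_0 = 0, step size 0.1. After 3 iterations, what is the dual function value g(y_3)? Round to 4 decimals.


Dual ascent for LP: min 4*x1 + 13*x2, 5*x1 + 3*x2 = 23, 0 <= x_i <= 10
Step 1: y^k = 0.0, reduced costs: (4.0, 13.0)
  x^k = (0.0, 0.0), subgradient = b - a^T x = 23.0
  y^{k+1} = 0.0 + 0.1*23.0 = 2.3
Step 2: y^k = 2.3, reduced costs: (-7.5, 6.1)
  x^k = (10.0, 0.0), subgradient = b - a^T x = -27.0
  y^{k+1} = 2.3 + 0.1*-27.0 = -0.4
Step 3: y^k = -0.4, reduced costs: (6.0, 14.2)
  x^k = (0.0, 0.0), subgradient = b - a^T x = 23.0
  y^{k+1} = -0.4 + 0.1*23.0 = 1.9
Dual objective at y_3 = 1.9: reduced costs (-5.5, 7.3), box minimizer x = (10.0, 0.0)
g(y_3) = b*y + (c1 - a1*y)*x1 + (c2 - a2*y)*x2 = 23*1.9 + (-5.5)*10.0 + 7.3*0.0 = 43.7 - 55.0 + 0.0 = -11.3


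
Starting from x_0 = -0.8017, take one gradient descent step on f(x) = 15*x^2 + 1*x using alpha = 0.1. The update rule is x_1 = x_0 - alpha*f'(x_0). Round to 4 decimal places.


We compute the gradient at x_0 and apply the update.
f'(x) = 30*x + 1
f'(-0.8017) = 30*-0.8017 + 1 = -23.051
x_1 = -0.8017 - 0.1*-23.051 = 1.5034


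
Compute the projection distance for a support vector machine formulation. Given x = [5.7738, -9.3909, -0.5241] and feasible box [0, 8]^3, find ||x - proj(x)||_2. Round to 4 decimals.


Project each component onto [0, 8].
clip(5.7738) = 5.7738, clip(-9.3909) = 0.0, clip(-0.5241) = 0.0
Projection = [5.7738, 0.0, 0.0]
Squared diffs: [0.0, 88.189, 0.2747]
Distance = sqrt(88.4637) = 9.4055


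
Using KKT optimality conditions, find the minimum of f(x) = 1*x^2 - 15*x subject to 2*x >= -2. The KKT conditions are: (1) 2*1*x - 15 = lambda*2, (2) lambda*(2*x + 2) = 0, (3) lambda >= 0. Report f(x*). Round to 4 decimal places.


Step 1: Try lambda = 0 (constraint inactive).
Stationarity: 2*1*x - 15 = 0
x* = 15/(2*1) = 7.5
Check constraint: 2*7.5 = 15.0 >= -2 -- satisfied.
Step 2: Compute optimal value.
f(x*) = 1*7.5^2 - 15*7.5 = -56.25


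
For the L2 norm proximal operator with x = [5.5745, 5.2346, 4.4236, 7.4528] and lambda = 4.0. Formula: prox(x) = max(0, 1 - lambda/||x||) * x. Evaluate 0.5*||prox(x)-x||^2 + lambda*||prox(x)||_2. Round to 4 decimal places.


Step 1: Compute ||x||.
||x|| = 11.5581
Step 2: Compute scaling factor.
scale = max(0, 1 - 4.0/11.5581) = 0.6539
Step 3: prox(x) = [3.6453, 3.423, 2.8927, 4.8735]
||prox(x)|| = 7.5581
Step 4: Proximal objective.
0.5*||prox-x||^2 = 8.0
lambda*||prox|| = 30.2324
Total = 38.2322


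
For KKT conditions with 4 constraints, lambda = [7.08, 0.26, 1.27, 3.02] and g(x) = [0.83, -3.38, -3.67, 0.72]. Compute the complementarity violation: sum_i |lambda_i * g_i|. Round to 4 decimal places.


KKT complementary slackness check:
lambda_1 * g_1 = 7.08 * 0.83 = 5.8764
lambda_2 * g_2 = 0.26 * -3.38 = -0.8788
lambda_3 * g_3 = 1.27 * -3.67 = -4.6609
lambda_4 * g_4 = 3.02 * 0.72 = 2.1744
Total violation = 5.8764 + 0.8788 + 4.6609 + 2.1744 = 13.5905


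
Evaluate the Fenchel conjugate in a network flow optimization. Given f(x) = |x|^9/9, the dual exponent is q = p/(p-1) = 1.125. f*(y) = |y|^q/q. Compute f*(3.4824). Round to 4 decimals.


The conjugate exponent q satisfies 1/p + 1/q = 1.
p = 9, so q = 9/(9 - 1) = 1.125
|y|^q = 3.4824^1.125 = 4.0702
f*(3.4824) = 4.0702 / 1.125 = 3.6179
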